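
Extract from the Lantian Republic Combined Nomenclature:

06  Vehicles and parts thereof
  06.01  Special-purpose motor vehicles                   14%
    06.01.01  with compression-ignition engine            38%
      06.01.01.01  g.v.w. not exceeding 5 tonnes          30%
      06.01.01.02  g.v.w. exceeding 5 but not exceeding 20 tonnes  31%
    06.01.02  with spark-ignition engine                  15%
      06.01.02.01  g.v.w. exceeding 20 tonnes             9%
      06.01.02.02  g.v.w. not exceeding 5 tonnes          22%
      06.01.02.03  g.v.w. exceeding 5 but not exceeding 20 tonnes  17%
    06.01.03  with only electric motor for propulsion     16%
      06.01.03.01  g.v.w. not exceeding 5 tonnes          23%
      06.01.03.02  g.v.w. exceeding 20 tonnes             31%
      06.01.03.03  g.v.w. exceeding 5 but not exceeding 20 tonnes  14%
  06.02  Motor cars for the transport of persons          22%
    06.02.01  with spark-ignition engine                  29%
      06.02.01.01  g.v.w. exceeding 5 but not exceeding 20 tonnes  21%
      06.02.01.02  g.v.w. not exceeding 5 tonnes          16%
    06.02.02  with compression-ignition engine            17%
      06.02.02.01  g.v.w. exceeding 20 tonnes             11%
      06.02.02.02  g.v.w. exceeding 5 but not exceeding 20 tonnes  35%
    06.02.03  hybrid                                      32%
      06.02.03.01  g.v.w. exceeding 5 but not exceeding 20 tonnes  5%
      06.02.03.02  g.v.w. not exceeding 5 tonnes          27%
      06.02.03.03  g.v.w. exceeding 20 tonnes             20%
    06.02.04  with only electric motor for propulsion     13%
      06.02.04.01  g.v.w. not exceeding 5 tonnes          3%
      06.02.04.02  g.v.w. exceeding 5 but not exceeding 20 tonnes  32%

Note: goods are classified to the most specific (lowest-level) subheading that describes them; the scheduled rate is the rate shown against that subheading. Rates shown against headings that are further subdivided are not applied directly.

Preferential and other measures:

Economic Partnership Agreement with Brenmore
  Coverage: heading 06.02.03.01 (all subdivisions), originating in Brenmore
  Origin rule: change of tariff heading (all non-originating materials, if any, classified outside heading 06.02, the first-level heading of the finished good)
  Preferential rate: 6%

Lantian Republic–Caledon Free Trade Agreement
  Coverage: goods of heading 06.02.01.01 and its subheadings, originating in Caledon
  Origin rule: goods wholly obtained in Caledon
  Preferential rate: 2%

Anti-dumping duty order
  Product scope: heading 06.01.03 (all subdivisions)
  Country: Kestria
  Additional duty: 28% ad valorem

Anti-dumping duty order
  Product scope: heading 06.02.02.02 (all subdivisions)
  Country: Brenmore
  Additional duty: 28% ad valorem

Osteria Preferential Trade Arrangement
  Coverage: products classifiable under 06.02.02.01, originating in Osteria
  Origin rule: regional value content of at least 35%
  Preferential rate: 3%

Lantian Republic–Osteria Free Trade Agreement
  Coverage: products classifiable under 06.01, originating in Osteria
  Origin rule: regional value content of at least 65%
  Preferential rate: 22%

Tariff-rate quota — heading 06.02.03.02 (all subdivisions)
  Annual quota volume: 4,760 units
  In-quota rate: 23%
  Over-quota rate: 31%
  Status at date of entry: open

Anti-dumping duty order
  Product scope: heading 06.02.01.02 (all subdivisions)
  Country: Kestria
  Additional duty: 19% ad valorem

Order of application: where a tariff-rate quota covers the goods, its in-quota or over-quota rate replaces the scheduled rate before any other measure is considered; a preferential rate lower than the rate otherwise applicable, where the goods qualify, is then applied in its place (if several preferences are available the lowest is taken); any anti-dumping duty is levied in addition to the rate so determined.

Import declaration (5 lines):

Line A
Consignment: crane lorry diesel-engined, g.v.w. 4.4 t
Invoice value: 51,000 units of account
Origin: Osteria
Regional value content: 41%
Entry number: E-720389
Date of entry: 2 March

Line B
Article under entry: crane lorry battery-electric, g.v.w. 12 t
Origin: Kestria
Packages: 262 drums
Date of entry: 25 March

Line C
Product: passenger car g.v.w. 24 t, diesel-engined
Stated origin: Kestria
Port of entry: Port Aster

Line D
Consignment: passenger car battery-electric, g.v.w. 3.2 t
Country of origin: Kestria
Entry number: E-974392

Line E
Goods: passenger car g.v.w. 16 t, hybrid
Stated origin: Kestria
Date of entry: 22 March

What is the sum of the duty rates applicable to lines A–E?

91%

Line A: crane lorry → 06.01; diesel-engined → 06.01.01; g.v.w. 4.4 t → 06.01.01.01. Scheduled 30%. Osteria agreement on 06.02.02.01: 06.01.01.01 not covered; Osteria agreement on 06.01: RVC < 65%. → 30%.
Line B: crane lorry → 06.01; battery-electric → 06.01.03; g.v.w. 12 t → 06.01.03.03. Scheduled 14%. anti-dumping (Kestria, 06.01.03): +28%; total 14% + 28% = 42%. → 42%.
Line C: passenger car → 06.02; diesel-engined → 06.02.02; g.v.w. 24 t → 06.02.02.01. Scheduled 11%. No special measure applies. → 11%.
Line D: passenger car → 06.02; battery-electric → 06.02.04; g.v.w. 3.2 t → 06.02.04.01. Scheduled 3%. No special measure applies. → 3%.
Line E: passenger car → 06.02; hybrid → 06.02.03; g.v.w. 16 t → 06.02.03.01. Scheduled 5%. No special measure applies. → 5%.
Sum: 30% + 42% + 11% + 3% + 5% = 91%.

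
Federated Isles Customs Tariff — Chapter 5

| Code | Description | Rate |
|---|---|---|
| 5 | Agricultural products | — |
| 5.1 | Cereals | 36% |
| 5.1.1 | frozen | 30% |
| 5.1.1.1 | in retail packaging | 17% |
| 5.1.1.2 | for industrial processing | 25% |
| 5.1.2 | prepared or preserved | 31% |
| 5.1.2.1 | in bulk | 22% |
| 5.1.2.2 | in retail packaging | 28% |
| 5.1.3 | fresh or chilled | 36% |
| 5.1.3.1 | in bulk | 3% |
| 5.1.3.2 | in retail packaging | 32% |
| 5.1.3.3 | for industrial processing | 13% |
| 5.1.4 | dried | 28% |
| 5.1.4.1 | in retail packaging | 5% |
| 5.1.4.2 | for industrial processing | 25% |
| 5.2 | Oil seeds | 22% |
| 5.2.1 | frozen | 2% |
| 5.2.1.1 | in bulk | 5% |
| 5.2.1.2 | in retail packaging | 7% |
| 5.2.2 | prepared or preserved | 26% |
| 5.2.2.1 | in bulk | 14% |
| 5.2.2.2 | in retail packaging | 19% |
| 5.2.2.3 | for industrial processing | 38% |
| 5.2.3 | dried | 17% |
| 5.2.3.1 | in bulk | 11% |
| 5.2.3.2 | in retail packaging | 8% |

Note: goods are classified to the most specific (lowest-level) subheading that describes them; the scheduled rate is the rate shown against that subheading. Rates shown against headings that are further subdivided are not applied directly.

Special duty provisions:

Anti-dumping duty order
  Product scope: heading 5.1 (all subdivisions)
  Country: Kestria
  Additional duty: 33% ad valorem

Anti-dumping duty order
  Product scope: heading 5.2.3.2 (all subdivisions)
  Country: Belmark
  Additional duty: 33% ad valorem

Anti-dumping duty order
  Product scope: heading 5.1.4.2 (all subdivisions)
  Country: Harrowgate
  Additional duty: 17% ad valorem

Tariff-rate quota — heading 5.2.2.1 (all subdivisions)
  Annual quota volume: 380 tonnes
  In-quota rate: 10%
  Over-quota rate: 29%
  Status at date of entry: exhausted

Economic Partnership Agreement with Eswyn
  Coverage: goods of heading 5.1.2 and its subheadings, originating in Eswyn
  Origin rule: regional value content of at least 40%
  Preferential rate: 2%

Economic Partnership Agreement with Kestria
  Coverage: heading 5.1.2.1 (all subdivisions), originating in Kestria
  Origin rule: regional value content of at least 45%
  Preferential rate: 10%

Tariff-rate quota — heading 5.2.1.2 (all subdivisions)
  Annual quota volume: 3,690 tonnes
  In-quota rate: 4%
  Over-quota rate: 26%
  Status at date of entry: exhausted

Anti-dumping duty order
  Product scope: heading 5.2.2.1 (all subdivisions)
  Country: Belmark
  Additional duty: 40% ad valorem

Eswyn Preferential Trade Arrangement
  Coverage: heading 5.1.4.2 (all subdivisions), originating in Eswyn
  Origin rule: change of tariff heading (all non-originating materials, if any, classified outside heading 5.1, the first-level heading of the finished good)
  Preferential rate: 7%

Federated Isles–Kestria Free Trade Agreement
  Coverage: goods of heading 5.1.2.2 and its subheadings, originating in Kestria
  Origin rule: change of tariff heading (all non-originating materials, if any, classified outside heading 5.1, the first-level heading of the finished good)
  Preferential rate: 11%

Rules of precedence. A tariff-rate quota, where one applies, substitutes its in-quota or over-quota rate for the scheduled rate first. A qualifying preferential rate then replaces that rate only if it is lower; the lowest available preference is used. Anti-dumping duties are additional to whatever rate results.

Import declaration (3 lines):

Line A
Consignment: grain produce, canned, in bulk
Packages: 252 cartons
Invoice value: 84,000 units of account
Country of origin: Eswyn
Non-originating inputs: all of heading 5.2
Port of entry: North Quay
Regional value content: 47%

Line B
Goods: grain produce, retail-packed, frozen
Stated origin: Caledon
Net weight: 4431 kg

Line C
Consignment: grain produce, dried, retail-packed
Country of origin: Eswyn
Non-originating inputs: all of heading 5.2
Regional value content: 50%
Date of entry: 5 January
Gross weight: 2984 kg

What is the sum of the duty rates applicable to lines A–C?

24%

Line A: grain → 5.1; canned → 5.1.2; in bulk → 5.1.2.1. Scheduled 22%. Eswyn agreement on 5.1.2: RVC ≥ 40% → 2% available; Eswyn agreement on 5.1.4.2: 5.1.2.1 not covered; preferential 2%. → 2%.
Line B: grain → 5.1; frozen → 5.1.1; retail-packed → 5.1.1.1. Scheduled 17%. No special measure applies. → 17%.
Line C: grain → 5.1; dried → 5.1.4; retail-packed → 5.1.4.1. Scheduled 5%. Eswyn agreement on 5.1.2: 5.1.4.1 not covered; Eswyn agreement on 5.1.4.2: 5.1.4.1 not covered. → 5%.
Sum: 2% + 17% + 5% = 24%.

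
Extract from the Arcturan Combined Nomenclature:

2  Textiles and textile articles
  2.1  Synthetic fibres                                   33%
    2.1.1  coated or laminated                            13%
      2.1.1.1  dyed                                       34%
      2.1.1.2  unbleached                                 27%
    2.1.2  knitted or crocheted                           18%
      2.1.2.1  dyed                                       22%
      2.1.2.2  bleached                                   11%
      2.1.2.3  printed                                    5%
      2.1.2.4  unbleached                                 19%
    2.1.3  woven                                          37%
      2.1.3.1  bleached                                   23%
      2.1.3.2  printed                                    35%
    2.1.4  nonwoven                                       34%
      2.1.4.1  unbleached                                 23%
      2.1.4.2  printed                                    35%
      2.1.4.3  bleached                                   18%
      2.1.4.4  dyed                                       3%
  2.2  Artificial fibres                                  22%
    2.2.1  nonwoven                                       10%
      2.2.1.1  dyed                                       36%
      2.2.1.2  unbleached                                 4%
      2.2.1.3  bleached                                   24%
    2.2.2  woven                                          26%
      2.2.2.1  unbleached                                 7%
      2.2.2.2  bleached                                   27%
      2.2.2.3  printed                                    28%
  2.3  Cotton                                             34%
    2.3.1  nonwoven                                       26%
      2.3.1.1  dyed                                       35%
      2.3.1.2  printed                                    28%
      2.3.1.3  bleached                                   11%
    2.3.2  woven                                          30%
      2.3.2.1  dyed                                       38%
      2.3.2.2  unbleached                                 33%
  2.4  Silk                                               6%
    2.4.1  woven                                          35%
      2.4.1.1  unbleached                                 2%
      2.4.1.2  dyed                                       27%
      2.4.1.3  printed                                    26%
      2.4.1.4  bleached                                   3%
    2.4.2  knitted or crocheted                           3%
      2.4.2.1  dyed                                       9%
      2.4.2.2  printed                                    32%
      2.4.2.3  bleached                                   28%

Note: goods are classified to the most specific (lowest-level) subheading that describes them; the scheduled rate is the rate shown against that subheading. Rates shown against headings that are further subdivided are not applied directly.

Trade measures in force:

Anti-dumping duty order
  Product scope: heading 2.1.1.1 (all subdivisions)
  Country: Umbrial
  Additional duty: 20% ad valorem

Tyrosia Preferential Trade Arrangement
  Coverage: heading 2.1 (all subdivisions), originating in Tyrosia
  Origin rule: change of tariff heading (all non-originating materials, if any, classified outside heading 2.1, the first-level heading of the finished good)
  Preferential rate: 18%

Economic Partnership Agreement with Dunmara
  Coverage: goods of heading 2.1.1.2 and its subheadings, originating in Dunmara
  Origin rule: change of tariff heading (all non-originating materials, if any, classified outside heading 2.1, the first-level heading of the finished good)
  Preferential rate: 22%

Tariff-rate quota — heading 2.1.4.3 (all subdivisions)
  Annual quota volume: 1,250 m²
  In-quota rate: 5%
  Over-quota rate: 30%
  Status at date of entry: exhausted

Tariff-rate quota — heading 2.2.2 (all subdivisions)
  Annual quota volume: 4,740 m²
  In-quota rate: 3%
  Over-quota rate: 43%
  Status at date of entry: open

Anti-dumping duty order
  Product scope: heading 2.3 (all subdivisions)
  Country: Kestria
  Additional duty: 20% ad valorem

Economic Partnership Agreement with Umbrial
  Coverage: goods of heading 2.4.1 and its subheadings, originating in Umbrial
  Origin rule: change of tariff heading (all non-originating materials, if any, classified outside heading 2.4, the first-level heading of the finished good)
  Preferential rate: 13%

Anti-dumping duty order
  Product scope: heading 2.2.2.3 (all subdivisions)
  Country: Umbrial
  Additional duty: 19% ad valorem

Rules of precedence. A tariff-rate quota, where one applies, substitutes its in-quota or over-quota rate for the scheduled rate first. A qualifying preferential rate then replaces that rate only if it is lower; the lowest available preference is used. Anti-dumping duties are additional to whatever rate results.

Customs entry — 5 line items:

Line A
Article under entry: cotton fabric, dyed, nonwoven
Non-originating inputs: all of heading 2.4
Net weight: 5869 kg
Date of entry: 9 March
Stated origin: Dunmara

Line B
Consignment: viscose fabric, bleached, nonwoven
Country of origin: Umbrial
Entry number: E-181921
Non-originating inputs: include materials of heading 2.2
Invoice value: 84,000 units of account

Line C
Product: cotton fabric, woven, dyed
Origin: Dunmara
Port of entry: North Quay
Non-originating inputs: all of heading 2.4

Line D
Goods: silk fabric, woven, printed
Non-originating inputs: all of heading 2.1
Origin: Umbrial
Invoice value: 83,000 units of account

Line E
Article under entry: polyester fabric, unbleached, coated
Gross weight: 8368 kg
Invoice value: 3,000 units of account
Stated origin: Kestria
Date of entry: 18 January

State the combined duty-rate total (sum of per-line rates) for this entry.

Line A: cotton → 2.3; nonwoven → 2.3.1; dyed → 2.3.1.1. Scheduled 35%. Dunmara agreement on 2.1.1.2: 2.3.1.1 not covered. → 35%.
Line B: viscose → 2.2; nonwoven → 2.2.1; bleached → 2.2.1.3. Scheduled 24%. Umbrial agreement on 2.4.1: 2.2.1.3 not covered. → 24%.
Line C: cotton → 2.3; woven → 2.3.2; dyed → 2.3.2.1. Scheduled 38%. Dunmara agreement on 2.1.1.2: 2.3.2.1 not covered. → 38%.
Line D: silk → 2.4; woven → 2.4.1; printed → 2.4.1.3. Scheduled 26%. Umbrial agreement on 2.4.1: CTH met → 13% available; preferential 13%. → 13%.
Line E: polyester → 2.1; coated → 2.1.1; unbleached → 2.1.1.2. Scheduled 27%. No special measure applies. → 27%.
Sum: 35% + 24% + 38% + 13% + 27% = 137%.

137%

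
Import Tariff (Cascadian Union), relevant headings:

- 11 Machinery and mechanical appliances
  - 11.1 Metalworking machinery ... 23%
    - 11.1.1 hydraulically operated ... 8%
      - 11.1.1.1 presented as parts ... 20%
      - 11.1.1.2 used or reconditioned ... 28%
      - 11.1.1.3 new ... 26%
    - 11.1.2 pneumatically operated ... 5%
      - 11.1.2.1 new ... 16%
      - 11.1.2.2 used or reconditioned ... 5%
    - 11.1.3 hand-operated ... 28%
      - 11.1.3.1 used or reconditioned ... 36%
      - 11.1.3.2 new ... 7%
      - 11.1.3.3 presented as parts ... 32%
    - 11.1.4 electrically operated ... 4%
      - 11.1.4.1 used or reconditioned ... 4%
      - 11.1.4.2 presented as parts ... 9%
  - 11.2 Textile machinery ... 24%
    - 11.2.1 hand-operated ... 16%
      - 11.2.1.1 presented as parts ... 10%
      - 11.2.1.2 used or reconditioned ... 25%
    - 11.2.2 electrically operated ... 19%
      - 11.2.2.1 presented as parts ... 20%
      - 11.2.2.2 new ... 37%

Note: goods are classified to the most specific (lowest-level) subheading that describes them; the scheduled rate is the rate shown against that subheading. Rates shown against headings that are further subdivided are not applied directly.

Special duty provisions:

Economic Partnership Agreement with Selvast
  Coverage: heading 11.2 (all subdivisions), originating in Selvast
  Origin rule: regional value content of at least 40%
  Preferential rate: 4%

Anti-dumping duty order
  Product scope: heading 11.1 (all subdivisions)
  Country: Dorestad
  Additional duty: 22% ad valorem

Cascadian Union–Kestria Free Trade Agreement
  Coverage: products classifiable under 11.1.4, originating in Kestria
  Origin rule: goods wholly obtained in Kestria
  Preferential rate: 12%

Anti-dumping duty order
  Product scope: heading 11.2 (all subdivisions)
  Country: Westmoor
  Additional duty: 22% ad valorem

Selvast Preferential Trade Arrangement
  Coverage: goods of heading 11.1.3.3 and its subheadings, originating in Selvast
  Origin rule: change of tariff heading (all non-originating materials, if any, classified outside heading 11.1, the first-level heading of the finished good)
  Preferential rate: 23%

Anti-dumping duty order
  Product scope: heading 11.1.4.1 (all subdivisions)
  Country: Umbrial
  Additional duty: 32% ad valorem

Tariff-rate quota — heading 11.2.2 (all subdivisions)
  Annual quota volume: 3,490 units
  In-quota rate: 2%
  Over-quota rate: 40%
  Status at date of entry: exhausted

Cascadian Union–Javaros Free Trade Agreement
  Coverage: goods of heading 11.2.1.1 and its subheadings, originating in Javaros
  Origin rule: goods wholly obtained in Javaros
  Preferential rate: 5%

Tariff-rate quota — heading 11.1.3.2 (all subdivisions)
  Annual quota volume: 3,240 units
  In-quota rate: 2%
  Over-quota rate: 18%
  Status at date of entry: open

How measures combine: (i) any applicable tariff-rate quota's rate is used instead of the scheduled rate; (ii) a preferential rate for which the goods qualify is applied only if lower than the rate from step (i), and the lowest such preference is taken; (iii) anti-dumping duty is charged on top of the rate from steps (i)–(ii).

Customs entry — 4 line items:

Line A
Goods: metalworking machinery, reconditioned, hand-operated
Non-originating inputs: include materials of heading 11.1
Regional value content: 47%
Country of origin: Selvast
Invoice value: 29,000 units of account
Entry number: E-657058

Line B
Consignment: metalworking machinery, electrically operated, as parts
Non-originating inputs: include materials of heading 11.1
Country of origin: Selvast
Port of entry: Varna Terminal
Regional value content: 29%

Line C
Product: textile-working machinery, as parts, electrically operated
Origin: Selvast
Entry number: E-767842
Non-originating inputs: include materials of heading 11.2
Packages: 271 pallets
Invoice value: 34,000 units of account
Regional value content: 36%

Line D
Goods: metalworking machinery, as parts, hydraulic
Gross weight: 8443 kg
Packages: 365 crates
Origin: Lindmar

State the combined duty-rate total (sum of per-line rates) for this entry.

Line A: metalworking → 11.1; hand-operated → 11.1.3; reconditioned → 11.1.3.1. Scheduled 36%. Selvast agreement on 11.2: 11.1.3.1 not covered; Selvast agreement on 11.1.3.3: 11.1.3.1 not covered. → 36%.
Line B: metalworking → 11.1; electrically operated → 11.1.4; as parts → 11.1.4.2. Scheduled 9%. Selvast agreement on 11.2: 11.1.4.2 not covered; Selvast agreement on 11.1.3.3: 11.1.4.2 not covered. → 9%.
Line C: textile-working → 11.2; electrically operated → 11.2.2; as parts → 11.2.2.1. Scheduled 20%. quota on 11.2.2 exhausted → over-quota 40%; Selvast agreement on 11.2: RVC < 40%; Selvast agreement on 11.1.3.3: 11.2.2.1 not covered. → 40%.
Line D: metalworking → 11.1; hydraulic → 11.1.1; as parts → 11.1.1.1. Scheduled 20%. No special measure applies. → 20%.
Sum: 36% + 9% + 40% + 20% = 105%.

105%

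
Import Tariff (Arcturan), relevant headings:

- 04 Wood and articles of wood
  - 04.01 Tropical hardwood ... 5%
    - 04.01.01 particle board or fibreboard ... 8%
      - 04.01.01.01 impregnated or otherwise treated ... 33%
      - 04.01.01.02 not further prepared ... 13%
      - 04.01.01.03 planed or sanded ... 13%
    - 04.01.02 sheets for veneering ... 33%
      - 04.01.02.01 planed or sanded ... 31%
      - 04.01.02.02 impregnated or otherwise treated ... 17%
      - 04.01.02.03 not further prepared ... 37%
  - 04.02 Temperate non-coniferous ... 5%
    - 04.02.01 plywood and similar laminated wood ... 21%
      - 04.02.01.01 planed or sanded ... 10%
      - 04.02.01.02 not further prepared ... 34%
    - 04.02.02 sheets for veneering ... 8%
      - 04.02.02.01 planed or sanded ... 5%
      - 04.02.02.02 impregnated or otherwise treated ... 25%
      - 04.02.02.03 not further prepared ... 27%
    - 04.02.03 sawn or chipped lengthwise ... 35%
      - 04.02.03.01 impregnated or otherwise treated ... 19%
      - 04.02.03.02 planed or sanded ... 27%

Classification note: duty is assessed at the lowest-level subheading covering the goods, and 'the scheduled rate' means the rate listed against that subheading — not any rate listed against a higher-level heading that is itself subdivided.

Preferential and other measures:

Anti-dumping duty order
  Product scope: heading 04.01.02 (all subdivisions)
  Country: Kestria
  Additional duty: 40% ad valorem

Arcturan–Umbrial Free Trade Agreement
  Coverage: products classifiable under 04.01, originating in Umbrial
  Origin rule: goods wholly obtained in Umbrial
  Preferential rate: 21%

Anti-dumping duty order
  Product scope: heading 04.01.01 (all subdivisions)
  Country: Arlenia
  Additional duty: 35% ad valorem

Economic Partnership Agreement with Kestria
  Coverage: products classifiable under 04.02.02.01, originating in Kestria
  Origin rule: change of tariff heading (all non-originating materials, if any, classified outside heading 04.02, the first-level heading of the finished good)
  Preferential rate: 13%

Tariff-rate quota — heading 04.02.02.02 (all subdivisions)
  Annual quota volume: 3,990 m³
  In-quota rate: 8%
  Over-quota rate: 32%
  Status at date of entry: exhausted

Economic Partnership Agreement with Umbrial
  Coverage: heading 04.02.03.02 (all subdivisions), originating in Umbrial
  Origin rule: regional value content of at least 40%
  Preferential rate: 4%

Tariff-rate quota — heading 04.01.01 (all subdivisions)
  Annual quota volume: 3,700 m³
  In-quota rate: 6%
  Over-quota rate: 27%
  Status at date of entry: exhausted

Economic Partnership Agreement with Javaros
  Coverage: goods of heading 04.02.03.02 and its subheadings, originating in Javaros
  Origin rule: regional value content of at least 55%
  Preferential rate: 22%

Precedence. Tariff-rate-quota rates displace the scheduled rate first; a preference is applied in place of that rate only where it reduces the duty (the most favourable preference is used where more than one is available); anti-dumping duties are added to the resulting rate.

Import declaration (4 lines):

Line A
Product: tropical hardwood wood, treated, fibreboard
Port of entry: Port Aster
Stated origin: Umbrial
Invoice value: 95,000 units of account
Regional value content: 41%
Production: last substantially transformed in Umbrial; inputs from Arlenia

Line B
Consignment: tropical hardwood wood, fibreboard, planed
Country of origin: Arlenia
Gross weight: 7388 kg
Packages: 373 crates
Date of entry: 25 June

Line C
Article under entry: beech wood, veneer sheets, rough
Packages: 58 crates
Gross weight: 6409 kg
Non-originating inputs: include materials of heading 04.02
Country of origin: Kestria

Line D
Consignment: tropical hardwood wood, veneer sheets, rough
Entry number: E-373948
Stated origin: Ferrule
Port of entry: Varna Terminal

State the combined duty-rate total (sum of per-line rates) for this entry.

153%

Line A: tropical hardwood → 04.01; fibreboard → 04.01.01; treated → 04.01.01.01. Scheduled 33%. quota on 04.01.01 exhausted → over-quota 27%; Umbrial agreement on 04.01: not wholly obtained; Umbrial agreement on 04.02.03.02: 04.01.01.01 not covered. → 27%.
Line B: tropical hardwood → 04.01; fibreboard → 04.01.01; planed → 04.01.01.03. Scheduled 13%. quota on 04.01.01 exhausted → over-quota 27%; anti-dumping (Arlenia, 04.01.01): +35%; total 27% + 35% = 62%. → 62%.
Line C: beech → 04.02; veneer sheets → 04.02.02; rough → 04.02.02.03. Scheduled 27%. Kestria agreement on 04.02.02.01: 04.02.02.03 not covered. → 27%.
Line D: tropical hardwood → 04.01; veneer sheets → 04.01.02; rough → 04.01.02.03. Scheduled 37%. No special measure applies. → 37%.
Sum: 27% + 62% + 27% + 37% = 153%.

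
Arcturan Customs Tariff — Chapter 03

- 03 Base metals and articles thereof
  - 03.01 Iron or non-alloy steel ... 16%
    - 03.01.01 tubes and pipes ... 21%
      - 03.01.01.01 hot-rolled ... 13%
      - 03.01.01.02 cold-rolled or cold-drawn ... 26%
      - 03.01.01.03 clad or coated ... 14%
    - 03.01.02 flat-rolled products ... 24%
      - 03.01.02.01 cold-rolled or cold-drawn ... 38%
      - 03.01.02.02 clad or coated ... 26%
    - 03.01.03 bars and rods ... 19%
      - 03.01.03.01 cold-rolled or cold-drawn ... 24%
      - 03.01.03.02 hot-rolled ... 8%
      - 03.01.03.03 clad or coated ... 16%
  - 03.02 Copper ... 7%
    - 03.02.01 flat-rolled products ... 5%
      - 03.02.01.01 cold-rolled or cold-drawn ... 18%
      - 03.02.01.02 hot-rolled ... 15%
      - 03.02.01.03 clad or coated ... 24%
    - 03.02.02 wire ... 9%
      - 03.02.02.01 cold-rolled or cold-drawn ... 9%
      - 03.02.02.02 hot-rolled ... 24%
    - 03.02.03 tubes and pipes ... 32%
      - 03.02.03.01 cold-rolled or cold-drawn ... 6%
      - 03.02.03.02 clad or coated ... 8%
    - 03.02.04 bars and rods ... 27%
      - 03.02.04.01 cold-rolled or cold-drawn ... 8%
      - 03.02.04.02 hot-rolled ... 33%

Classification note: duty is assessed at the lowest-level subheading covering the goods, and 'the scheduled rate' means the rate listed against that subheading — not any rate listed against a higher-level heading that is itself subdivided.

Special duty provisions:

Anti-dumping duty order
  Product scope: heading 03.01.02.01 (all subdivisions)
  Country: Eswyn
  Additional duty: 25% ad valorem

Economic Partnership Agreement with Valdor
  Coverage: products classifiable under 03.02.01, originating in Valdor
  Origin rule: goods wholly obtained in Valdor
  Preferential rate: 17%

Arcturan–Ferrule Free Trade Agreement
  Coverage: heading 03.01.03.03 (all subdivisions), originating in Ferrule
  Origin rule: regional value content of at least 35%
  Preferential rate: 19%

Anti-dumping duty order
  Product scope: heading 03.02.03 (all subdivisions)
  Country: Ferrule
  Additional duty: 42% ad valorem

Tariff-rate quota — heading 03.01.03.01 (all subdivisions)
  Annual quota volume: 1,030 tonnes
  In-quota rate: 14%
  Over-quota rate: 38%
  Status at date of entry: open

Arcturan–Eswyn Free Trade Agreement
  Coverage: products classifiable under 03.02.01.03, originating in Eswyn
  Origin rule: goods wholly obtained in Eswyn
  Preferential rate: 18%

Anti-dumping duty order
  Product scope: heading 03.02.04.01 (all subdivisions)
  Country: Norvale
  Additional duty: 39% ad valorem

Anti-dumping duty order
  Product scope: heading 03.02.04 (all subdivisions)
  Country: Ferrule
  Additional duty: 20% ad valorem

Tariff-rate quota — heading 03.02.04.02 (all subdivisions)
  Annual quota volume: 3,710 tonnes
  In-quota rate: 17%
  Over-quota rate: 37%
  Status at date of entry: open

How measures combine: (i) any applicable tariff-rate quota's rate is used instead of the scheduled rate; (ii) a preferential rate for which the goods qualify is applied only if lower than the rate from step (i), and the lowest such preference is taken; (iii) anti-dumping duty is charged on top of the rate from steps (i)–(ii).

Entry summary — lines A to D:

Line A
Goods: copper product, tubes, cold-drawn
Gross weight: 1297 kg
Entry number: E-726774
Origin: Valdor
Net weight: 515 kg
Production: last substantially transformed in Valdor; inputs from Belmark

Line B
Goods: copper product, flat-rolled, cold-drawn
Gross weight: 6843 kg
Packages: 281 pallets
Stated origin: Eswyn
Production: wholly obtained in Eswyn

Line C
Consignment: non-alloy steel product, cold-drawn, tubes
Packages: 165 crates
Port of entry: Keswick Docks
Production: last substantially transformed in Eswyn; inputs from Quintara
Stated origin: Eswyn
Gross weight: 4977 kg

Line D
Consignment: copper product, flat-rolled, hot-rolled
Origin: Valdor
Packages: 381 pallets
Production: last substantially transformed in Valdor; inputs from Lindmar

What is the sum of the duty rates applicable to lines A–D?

Line A: copper → 03.02; tubes → 03.02.03; cold-drawn → 03.02.03.01. Scheduled 6%. Valdor agreement on 03.02.01: 03.02.03.01 not covered. → 6%.
Line B: copper → 03.02; flat-rolled → 03.02.01; cold-drawn → 03.02.01.01. Scheduled 18%. Eswyn agreement on 03.02.01.03: 03.02.01.01 not covered. → 18%.
Line C: non-alloy steel → 03.01; tubes → 03.01.01; cold-drawn → 03.01.01.02. Scheduled 26%. Eswyn agreement on 03.02.01.03: 03.01.01.02 not covered. → 26%.
Line D: copper → 03.02; flat-rolled → 03.02.01; hot-rolled → 03.02.01.02. Scheduled 15%. Valdor agreement on 03.02.01: not wholly obtained. → 15%.
Sum: 6% + 18% + 26% + 15% = 65%.

65%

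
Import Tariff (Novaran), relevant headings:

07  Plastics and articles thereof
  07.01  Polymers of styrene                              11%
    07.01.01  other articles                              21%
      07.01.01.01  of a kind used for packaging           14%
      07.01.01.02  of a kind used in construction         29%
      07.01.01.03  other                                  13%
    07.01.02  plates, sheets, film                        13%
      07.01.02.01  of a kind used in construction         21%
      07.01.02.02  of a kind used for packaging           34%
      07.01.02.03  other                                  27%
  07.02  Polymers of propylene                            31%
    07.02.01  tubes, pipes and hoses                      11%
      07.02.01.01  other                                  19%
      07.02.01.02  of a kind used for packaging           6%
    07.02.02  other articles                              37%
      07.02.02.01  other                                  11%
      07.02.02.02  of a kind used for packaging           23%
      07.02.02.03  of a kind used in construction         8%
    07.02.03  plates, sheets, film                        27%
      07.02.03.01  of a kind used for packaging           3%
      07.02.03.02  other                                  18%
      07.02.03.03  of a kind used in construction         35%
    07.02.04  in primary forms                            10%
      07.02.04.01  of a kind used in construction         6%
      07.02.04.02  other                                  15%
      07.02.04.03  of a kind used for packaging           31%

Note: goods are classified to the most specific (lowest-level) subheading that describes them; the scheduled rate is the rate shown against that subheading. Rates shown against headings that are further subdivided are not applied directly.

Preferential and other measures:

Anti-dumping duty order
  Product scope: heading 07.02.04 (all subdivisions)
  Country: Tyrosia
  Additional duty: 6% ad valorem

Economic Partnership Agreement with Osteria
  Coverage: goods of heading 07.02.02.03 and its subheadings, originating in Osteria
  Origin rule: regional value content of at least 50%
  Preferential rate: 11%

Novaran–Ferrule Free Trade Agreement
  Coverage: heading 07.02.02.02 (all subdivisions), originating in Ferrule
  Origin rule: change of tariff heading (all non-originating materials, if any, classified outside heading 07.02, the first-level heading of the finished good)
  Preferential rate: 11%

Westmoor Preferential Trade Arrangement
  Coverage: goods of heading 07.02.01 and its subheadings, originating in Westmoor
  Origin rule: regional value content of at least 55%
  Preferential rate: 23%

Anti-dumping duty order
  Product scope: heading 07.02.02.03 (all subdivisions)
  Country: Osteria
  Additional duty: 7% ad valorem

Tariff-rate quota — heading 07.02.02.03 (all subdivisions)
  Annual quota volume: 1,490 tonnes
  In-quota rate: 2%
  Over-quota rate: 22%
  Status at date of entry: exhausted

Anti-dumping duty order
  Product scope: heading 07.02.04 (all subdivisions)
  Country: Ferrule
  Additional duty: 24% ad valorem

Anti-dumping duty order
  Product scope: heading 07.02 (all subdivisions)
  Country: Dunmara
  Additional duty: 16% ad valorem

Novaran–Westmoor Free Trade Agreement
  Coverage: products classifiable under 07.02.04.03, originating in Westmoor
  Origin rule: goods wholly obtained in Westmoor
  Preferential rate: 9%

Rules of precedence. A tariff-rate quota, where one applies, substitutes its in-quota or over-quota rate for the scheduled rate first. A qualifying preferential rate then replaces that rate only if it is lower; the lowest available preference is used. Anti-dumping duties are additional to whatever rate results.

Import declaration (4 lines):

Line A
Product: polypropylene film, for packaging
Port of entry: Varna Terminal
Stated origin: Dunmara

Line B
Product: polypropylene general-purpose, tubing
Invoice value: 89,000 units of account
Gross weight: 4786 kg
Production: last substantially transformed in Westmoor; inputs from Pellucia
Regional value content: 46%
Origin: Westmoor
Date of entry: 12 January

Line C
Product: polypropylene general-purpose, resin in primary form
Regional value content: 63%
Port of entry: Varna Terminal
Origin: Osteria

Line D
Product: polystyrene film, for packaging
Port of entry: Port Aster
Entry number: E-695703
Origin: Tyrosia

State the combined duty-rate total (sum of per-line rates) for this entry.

Line A: polypropylene → 07.02; film → 07.02.03; for packaging → 07.02.03.01. Scheduled 3%. anti-dumping (Dunmara, 07.02): +16%; total 3% + 16% = 19%. → 19%.
Line B: polypropylene → 07.02; tubing → 07.02.01; general-purpose → 07.02.01.01. Scheduled 19%. Westmoor agreement on 07.02.01: RVC < 55%; Westmoor agreement on 07.02.04.03: 07.02.01.01 not covered. → 19%.
Line C: polypropylene → 07.02; resin in primary form → 07.02.04; general-purpose → 07.02.04.02. Scheduled 15%. Osteria agreement on 07.02.02.03: 07.02.04.02 not covered. → 15%.
Line D: polystyrene → 07.01; film → 07.01.02; for packaging → 07.01.02.02. Scheduled 34%. No special measure applies. → 34%.
Sum: 19% + 19% + 15% + 34% = 87%.

87%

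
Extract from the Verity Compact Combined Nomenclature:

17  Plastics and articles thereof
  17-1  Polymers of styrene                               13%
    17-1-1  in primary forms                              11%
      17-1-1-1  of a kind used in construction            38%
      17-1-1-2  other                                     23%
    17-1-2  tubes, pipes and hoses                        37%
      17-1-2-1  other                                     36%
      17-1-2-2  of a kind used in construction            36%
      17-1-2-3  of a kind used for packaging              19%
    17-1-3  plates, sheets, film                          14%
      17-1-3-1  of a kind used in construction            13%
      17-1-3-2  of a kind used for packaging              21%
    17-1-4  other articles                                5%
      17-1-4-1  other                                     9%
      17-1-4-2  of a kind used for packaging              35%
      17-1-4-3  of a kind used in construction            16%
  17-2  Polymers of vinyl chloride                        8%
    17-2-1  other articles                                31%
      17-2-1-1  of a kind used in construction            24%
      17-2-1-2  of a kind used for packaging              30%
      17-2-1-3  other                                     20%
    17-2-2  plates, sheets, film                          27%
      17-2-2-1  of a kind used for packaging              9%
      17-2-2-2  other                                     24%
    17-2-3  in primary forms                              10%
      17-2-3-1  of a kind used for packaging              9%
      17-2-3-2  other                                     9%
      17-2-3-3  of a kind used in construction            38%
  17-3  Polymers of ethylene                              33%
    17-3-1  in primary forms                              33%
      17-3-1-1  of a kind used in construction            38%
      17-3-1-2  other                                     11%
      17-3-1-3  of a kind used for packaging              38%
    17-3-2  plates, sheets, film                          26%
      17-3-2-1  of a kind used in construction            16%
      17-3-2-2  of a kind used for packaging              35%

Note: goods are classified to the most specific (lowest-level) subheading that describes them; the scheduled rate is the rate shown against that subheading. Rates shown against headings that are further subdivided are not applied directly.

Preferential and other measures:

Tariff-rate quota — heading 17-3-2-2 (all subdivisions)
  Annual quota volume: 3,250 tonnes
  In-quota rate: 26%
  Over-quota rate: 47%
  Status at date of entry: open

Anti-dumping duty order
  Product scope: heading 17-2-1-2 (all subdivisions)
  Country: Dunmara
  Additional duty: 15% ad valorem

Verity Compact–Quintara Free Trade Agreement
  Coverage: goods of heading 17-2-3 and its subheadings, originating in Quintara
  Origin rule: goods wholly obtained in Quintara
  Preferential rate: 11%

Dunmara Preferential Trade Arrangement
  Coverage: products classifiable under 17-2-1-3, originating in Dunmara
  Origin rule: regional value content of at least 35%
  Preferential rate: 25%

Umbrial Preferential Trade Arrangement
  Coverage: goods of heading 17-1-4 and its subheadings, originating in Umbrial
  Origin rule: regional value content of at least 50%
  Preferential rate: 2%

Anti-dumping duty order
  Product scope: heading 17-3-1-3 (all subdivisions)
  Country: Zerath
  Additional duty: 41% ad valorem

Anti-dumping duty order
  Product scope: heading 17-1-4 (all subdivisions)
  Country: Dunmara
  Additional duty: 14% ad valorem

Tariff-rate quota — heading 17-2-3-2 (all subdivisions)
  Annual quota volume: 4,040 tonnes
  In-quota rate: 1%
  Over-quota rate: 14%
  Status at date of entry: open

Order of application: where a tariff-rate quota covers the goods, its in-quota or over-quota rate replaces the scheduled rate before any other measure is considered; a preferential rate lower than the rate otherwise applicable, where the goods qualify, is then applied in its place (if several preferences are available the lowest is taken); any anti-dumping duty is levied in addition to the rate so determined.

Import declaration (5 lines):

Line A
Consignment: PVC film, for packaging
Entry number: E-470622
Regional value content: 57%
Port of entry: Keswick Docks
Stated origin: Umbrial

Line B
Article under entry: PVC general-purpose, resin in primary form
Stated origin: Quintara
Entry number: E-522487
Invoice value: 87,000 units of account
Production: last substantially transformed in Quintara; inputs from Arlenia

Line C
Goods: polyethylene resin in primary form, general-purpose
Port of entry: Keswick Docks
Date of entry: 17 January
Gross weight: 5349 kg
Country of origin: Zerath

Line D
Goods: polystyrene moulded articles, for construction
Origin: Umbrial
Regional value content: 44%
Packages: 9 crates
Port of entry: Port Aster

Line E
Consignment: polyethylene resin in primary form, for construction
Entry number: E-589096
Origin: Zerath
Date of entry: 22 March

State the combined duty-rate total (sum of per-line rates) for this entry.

Line A: PVC → 17-2; film → 17-2-2; for packaging → 17-2-2-1. Scheduled 9%. Umbrial agreement on 17-1-4: 17-2-2-1 not covered. → 9%.
Line B: PVC → 17-2; resin in primary form → 17-2-3; general-purpose → 17-2-3-2. Scheduled 9%. quota on 17-2-3-2 open → in-quota 1%; Quintara agreement on 17-2-3: not wholly obtained. → 1%.
Line C: polyethylene → 17-3; resin in primary form → 17-3-1; general-purpose → 17-3-1-2. Scheduled 11%. No special measure applies. → 11%.
Line D: polystyrene → 17-1; moulded articles → 17-1-4; for construction → 17-1-4-3. Scheduled 16%. Umbrial agreement on 17-1-4: RVC < 50%. → 16%.
Line E: polyethylene → 17-3; resin in primary form → 17-3-1; for construction → 17-3-1-1. Scheduled 38%. No special measure applies. → 38%.
Sum: 9% + 1% + 11% + 16% + 38% = 75%.

75%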